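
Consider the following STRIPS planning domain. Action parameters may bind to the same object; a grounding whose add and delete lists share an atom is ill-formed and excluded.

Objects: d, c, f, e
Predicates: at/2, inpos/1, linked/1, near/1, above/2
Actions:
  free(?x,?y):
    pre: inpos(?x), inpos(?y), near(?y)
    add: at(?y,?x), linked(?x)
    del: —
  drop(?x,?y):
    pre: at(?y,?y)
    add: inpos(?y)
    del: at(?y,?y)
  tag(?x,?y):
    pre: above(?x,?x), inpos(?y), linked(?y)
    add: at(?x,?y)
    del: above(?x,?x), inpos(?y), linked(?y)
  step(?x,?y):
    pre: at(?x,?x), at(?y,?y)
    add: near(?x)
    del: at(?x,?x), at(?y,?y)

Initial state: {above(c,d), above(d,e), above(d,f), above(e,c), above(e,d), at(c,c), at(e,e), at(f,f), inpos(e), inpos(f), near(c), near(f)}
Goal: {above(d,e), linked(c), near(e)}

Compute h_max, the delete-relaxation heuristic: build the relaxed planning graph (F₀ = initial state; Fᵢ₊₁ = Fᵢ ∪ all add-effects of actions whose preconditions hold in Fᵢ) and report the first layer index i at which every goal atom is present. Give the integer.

F0 = init (12 atoms)
F1 = F0 ∪ {at(f,e), inpos(c), linked(e), linked(f), near(e)}  (17 atoms)
F2 = F1 ∪ {at(c,e), at(c,f), at(e,c), at(e,f), at(f,c), linked(c)}  (23 atoms)
goal ⊆ F2  ⇒  h_max = 2

2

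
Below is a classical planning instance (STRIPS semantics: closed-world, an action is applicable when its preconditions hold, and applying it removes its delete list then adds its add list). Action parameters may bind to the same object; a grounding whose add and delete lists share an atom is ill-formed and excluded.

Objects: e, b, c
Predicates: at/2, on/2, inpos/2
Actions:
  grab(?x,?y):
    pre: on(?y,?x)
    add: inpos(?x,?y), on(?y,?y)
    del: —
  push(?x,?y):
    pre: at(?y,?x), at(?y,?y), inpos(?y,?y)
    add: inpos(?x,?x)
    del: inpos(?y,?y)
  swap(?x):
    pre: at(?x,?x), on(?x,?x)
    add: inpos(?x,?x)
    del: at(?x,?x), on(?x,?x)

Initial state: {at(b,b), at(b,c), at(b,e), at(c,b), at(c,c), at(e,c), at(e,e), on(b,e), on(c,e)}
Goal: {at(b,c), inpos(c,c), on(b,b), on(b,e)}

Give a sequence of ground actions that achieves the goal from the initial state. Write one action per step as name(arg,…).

1. grab(e,b)  →  {at(b,b), at(b,c), at(b,e), at(c,b), at(c,c), at(e,c), at(e,e), inpos(e,b), on(b,b), on(b,e), on(c,e)}
2. grab(e,c)  →  {at(b,b), at(b,c), at(b,e), at(c,b), at(c,c), at(e,c), at(e,e), inpos(e,b), inpos(e,c), on(b,b), on(b,e), on(c,c), on(c,e)}
3. grab(c,c)  →  {at(b,b), at(b,c), at(b,e), at(c,b), at(c,c), at(e,c), at(e,e), inpos(c,c), inpos(e,b), inpos(e,c), on(b,b), on(b,e), on(c,c), on(c,e)}

grab(e,b); grab(e,c); grab(c,c)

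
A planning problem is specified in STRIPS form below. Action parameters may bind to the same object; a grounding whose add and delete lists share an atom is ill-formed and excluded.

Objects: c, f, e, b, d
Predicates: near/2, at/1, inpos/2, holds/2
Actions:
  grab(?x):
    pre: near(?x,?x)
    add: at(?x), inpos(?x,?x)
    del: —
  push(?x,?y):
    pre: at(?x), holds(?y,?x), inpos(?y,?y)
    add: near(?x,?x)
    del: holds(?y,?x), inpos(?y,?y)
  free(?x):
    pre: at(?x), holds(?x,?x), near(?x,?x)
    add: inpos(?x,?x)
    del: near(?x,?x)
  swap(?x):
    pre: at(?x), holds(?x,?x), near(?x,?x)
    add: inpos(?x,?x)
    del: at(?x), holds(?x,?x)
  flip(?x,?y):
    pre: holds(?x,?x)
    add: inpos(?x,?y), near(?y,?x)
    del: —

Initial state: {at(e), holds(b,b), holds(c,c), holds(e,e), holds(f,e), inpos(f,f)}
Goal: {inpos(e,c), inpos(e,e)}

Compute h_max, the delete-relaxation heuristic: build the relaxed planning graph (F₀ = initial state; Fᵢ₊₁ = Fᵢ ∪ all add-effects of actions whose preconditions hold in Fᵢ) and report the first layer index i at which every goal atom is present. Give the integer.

1

F0 = init (6 atoms)
F1 = F0 ∪ {inpos(b,b), inpos(b,c), inpos(b,d), inpos(b,e), inpos(b,f), inpos(c,b), inpos(c,c), inpos(c,d), inpos(c,e), inpos(c,f), inpos(e,b), inpos(e,c), inpos(e,d), inpos(e,e), inpos(e,f), near(b,b), near(b,c), near(b,e), near(c,b), near(c,c), near(c,e), near(d,b), near(d,c), near(d,e), near(e,b), near(e,c), near(e,e), near(f,b), near(f,c), near(f,e)}  (36 atoms)
goal ⊆ F1  ⇒  h_max = 1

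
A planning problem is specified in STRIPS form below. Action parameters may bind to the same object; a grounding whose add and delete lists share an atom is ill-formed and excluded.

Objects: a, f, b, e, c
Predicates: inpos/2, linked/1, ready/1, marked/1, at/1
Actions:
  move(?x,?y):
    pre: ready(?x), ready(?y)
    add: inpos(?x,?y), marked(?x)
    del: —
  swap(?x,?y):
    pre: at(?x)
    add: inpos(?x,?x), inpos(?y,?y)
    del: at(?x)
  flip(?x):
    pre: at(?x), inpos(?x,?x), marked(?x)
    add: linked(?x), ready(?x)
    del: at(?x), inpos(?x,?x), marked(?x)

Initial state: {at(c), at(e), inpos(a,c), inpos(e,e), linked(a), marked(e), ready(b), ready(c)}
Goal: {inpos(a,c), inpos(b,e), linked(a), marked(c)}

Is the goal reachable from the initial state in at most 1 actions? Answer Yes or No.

1. move(c,b)  →  {at(c), at(e), inpos(a,c), inpos(c,b), inpos(e,e), linked(a), marked(c), marked(e), ready(b), ready(c)}
2. flip(e)  →  {at(c), inpos(a,c), inpos(c,b), linked(a), linked(e), marked(c), ready(b), ready(c), ready(e)}
3. move(b,e)  →  {at(c), inpos(a,c), inpos(b,e), inpos(c,b), linked(a), linked(e), marked(b), marked(c), ready(b), ready(c), ready(e)}
optimal plan length = 3; 3 > 1

No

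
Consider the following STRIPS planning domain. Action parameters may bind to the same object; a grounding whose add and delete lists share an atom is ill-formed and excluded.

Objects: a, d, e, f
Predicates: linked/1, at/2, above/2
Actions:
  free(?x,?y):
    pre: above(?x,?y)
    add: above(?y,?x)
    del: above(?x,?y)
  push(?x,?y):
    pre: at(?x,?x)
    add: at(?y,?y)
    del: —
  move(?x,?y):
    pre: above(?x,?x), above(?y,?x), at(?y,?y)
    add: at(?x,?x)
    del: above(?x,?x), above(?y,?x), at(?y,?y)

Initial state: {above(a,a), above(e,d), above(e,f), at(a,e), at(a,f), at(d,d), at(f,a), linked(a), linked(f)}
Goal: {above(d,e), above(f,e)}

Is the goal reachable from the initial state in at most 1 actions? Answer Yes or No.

No

1. free(e,d)  →  {above(a,a), above(d,e), above(e,f), at(a,e), at(a,f), at(d,d), at(f,a), linked(a), linked(f)}
2. free(e,f)  →  {above(a,a), above(d,e), above(f,e), at(a,e), at(a,f), at(d,d), at(f,a), linked(a), linked(f)}
optimal plan length = 2; 2 > 1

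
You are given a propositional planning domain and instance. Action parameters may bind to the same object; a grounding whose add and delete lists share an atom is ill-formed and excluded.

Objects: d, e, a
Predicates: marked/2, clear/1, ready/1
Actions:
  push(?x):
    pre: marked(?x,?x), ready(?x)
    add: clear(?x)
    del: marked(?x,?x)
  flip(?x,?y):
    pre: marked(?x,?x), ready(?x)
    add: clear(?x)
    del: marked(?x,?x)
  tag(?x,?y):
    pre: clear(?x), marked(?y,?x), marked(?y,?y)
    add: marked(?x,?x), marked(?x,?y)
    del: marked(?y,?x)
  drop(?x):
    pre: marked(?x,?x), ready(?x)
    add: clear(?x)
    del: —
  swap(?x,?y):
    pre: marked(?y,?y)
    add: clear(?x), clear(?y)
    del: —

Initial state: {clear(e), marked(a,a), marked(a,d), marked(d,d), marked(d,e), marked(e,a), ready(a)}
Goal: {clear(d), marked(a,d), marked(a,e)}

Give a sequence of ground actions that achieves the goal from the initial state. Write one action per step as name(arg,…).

tag(e,d); swap(d,a); tag(a,e)

1. tag(e,d)  →  {clear(e), marked(a,a), marked(a,d), marked(d,d), marked(e,a), marked(e,d), marked(e,e), ready(a)}
2. swap(d,a)  →  {clear(a), clear(d), clear(e), marked(a,a), marked(a,d), marked(d,d), marked(e,a), marked(e,d), marked(e,e), ready(a)}
3. tag(a,e)  →  {clear(a), clear(d), clear(e), marked(a,a), marked(a,d), marked(a,e), marked(d,d), marked(e,d), marked(e,e), ready(a)}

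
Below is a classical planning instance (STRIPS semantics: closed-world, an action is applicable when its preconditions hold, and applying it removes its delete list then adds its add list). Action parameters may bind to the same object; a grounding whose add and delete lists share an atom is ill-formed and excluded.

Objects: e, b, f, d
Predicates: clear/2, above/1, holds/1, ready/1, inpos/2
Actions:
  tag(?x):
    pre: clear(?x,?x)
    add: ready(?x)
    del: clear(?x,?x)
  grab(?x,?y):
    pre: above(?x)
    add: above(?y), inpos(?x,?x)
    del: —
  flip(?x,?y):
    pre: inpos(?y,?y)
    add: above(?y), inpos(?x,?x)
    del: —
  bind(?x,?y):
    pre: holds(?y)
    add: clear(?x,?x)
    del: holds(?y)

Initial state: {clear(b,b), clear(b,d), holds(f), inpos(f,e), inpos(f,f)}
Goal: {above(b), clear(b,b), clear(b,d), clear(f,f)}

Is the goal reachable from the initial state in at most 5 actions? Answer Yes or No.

Yes

1. flip(e,f)  →  {above(f), clear(b,b), clear(b,d), holds(f), inpos(e,e), inpos(f,e), inpos(f,f)}
2. grab(f,b)  →  {above(b), above(f), clear(b,b), clear(b,d), holds(f), inpos(e,e), inpos(f,e), inpos(f,f)}
3. bind(f,f)  →  {above(b), above(f), clear(b,b), clear(b,d), clear(f,f), inpos(e,e), inpos(f,e), inpos(f,f)}
optimal plan length = 3; 3 ≤ 5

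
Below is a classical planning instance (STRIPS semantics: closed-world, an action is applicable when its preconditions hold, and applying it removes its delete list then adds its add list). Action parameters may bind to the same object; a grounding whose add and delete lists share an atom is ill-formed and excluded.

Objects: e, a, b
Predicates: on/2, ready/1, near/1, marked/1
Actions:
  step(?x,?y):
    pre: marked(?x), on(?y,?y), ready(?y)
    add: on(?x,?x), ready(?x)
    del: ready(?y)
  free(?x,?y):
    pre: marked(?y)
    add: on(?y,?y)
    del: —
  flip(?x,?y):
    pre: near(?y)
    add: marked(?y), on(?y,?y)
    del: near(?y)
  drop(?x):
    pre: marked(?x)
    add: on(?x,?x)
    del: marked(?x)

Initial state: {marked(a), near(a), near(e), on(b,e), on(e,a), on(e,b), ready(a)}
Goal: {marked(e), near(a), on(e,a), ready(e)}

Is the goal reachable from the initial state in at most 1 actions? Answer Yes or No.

No

1. free(e,a)  →  {marked(a), near(a), near(e), on(a,a), on(b,e), on(e,a), on(e,b), ready(a)}
2. flip(e,e)  →  {marked(a), marked(e), near(a), on(a,a), on(b,e), on(e,a), on(e,b), on(e,e), ready(a)}
3. step(e,a)  →  {marked(a), marked(e), near(a), on(a,a), on(b,e), on(e,a), on(e,b), on(e,e), ready(e)}
optimal plan length = 3; 3 > 1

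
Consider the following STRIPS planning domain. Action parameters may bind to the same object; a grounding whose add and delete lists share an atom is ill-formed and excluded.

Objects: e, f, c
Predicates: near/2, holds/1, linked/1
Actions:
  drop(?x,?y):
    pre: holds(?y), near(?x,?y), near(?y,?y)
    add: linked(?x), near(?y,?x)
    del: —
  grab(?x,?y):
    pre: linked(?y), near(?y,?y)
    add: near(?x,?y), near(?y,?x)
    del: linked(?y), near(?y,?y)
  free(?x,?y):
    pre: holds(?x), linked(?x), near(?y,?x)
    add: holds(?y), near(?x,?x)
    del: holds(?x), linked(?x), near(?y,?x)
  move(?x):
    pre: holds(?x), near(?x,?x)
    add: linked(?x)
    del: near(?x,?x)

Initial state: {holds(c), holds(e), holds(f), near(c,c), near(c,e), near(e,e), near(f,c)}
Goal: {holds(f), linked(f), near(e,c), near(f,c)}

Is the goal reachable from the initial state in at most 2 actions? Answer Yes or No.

1. drop(f,c)  →  {holds(c), holds(e), holds(f), linked(f), near(c,c), near(c,e), near(c,f), near(e,e), near(f,c)}
2. drop(c,e)  →  {holds(c), holds(e), holds(f), linked(c), linked(f), near(c,c), near(c,e), near(c,f), near(e,c), near(e,e), near(f,c)}
optimal plan length = 2; 2 ≤ 2

Yes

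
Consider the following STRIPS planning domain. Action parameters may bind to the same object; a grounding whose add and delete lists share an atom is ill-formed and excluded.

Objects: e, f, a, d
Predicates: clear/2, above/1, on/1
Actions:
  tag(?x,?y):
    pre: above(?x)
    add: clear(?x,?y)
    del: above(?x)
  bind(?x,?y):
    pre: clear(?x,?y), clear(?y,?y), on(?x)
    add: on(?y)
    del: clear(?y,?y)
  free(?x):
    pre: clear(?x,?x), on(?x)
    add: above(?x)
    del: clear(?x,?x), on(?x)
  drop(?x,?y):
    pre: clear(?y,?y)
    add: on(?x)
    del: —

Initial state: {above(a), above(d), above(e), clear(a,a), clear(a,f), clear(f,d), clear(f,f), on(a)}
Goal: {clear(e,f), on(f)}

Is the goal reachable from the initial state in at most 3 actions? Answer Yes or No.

1. tag(e,f)  →  {above(a), above(d), clear(a,a), clear(a,f), clear(e,f), clear(f,d), clear(f,f), on(a)}
2. bind(a,f)  →  {above(a), above(d), clear(a,a), clear(a,f), clear(e,f), clear(f,d), on(a), on(f)}
optimal plan length = 2; 2 ≤ 3

Yes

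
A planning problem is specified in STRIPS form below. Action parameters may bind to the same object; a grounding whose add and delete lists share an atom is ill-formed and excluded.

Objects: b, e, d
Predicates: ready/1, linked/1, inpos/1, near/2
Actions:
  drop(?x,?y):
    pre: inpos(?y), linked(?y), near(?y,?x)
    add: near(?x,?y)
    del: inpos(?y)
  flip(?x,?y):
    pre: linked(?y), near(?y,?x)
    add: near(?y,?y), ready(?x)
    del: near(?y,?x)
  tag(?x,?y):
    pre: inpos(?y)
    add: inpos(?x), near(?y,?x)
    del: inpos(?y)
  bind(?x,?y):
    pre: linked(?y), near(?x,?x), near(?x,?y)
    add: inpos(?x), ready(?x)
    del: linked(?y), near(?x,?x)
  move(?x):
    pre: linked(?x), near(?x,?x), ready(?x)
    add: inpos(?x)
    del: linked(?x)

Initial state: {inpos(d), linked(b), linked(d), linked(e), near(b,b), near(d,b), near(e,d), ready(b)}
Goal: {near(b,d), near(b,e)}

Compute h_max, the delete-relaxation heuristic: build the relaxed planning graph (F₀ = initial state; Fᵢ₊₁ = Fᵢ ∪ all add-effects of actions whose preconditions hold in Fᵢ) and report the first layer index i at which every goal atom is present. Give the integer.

F0 = init (8 atoms)
F1 = F0 ∪ {inpos(b), inpos(e), near(b,d), near(d,d), near(d,e), near(e,e), ready(d)}  (15 atoms)
F2 = F1 ∪ {near(b,e), near(e,b), ready(e)}  (18 atoms)
goal ⊆ F2  ⇒  h_max = 2

2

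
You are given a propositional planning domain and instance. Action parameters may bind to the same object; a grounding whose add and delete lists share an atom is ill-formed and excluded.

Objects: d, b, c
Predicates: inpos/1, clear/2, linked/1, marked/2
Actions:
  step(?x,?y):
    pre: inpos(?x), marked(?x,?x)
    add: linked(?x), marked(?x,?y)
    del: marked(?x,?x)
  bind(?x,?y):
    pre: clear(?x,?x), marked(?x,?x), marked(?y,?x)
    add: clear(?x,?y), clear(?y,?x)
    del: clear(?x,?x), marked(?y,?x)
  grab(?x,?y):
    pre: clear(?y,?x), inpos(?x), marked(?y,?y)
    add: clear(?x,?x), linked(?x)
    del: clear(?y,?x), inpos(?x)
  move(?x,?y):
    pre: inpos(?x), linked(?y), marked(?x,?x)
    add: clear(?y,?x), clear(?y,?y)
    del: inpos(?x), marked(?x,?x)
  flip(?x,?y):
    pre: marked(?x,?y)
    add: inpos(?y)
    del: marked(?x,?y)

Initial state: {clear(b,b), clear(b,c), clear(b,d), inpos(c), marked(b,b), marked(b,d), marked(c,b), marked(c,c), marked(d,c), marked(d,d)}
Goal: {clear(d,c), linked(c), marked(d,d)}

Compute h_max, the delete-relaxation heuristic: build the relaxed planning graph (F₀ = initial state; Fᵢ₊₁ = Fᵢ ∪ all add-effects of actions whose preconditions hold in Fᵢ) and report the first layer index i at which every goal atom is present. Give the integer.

2

F0 = init (10 atoms)
F1 = F0 ∪ {clear(c,b), clear(c,c), inpos(b), inpos(d), linked(c), marked(c,d)}  (16 atoms)
F2 = F1 ∪ {clear(c,d), clear(d,c), clear(d,d), linked(b), linked(d), marked(b,c), marked(d,b)}  (23 atoms)
goal ⊆ F2  ⇒  h_max = 2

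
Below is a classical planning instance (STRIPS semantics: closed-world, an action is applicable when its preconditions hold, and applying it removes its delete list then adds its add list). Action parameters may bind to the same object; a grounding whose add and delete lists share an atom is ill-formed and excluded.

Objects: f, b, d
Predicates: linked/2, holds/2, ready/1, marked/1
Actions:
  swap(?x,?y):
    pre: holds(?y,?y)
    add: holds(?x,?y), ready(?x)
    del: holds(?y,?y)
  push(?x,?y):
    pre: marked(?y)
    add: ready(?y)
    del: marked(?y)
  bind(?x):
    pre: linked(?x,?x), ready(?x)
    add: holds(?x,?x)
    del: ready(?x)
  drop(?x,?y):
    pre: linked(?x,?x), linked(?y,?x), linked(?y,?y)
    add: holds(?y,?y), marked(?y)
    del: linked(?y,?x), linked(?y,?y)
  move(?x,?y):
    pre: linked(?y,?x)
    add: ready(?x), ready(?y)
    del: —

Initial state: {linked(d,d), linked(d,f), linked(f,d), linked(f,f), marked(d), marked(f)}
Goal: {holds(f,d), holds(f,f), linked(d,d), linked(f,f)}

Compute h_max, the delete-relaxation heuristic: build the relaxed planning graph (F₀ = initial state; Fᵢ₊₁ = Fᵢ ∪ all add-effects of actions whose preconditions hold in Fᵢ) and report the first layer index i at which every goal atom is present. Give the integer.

F0 = init (6 atoms)
F1 = F0 ∪ {holds(d,d), holds(f,f), ready(d), ready(f)}  (10 atoms)
F2 = F1 ∪ {holds(b,d), holds(b,f), holds(d,f), holds(f,d), ready(b)}  (15 atoms)
goal ⊆ F2  ⇒  h_max = 2

2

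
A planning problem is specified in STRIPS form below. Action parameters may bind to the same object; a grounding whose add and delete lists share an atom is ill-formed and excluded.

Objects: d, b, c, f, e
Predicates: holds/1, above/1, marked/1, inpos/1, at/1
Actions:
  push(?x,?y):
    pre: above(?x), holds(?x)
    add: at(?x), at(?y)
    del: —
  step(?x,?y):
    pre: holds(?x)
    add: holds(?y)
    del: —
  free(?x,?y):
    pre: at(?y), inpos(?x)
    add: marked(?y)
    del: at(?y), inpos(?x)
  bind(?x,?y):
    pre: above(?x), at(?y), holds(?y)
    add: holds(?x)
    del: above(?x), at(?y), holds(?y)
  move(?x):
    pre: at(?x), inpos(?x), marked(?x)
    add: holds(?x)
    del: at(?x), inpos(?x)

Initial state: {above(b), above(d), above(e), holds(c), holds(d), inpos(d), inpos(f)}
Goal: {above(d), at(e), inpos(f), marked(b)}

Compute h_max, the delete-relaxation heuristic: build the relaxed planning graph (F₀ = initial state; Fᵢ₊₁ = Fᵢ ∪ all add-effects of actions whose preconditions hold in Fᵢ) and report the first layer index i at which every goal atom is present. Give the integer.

F0 = init (7 atoms)
F1 = F0 ∪ {at(b), at(c), at(d), at(e), at(f), holds(b), holds(e), holds(f)}  (15 atoms)
F2 = F1 ∪ {marked(b), marked(c), marked(d), marked(e), marked(f)}  (20 atoms)
goal ⊆ F2  ⇒  h_max = 2

2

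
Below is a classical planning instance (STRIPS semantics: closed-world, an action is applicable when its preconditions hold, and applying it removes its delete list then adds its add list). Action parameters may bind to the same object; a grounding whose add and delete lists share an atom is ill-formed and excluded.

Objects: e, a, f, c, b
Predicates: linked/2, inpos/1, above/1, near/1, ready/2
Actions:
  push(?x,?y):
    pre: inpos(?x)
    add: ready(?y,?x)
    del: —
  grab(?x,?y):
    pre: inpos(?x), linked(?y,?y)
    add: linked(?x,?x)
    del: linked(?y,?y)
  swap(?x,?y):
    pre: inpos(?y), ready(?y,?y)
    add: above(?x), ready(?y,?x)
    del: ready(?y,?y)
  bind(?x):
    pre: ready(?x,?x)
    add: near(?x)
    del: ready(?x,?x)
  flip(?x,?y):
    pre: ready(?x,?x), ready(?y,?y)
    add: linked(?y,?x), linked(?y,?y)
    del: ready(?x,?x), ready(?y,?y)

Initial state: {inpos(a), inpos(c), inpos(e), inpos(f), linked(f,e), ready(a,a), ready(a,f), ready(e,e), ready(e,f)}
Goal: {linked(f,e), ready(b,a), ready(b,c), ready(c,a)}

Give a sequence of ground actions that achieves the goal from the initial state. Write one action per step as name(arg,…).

push(a,c); push(a,b); push(c,b)

1. push(a,c)  →  {inpos(a), inpos(c), inpos(e), inpos(f), linked(f,e), ready(a,a), ready(a,f), ready(c,a), ready(e,e), ready(e,f)}
2. push(a,b)  →  {inpos(a), inpos(c), inpos(e), inpos(f), linked(f,e), ready(a,a), ready(a,f), ready(b,a), ready(c,a), ready(e,e), ready(e,f)}
3. push(c,b)  →  {inpos(a), inpos(c), inpos(e), inpos(f), linked(f,e), ready(a,a), ready(a,f), ready(b,a), ready(b,c), ready(c,a), ready(e,e), ready(e,f)}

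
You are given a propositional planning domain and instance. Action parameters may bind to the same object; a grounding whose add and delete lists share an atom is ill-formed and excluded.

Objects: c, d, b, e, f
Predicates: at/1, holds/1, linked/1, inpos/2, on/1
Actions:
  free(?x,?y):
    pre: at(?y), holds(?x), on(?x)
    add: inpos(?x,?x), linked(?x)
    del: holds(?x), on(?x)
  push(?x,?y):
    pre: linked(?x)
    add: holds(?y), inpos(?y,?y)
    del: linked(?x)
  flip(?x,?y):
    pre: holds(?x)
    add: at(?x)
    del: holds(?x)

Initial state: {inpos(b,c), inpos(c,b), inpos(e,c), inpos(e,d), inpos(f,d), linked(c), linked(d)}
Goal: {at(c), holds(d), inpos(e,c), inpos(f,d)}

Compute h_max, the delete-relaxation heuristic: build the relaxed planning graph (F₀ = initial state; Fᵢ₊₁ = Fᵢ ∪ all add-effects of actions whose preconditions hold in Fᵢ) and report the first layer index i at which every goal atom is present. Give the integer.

F0 = init (7 atoms)
F1 = F0 ∪ {holds(b), holds(c), holds(d), holds(e), holds(f), inpos(b,b), inpos(c,c), inpos(d,d), inpos(e,e), inpos(f,f)}  (17 atoms)
F2 = F1 ∪ {at(b), at(c), at(d), at(e), at(f)}  (22 atoms)
goal ⊆ F2  ⇒  h_max = 2

2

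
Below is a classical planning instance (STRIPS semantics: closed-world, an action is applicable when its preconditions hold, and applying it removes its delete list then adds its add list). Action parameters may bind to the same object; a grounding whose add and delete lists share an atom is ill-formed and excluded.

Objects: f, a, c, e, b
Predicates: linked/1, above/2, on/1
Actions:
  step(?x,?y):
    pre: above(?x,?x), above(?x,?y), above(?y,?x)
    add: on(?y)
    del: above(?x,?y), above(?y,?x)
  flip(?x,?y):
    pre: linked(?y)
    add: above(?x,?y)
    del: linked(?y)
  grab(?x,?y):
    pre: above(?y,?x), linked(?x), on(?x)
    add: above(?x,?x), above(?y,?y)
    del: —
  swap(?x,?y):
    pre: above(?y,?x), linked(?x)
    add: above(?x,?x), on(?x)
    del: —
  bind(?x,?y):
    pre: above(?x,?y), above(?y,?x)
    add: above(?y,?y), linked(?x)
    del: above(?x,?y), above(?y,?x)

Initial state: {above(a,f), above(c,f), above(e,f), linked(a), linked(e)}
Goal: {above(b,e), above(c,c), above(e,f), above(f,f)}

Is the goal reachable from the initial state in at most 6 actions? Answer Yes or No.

Yes

1. flip(f,a)  →  {above(a,f), above(c,f), above(e,f), above(f,a), linked(e)}
2. flip(b,e)  →  {above(a,f), above(b,e), above(c,f), above(e,f), above(f,a)}
3. bind(f,a)  →  {above(a,a), above(b,e), above(c,f), above(e,f), linked(f)}
4. swap(f,c)  →  {above(a,a), above(b,e), above(c,f), above(e,f), above(f,f), linked(f), on(f)}
5. grab(f,c)  →  {above(a,a), above(b,e), above(c,c), above(c,f), above(e,f), above(f,f), linked(f), on(f)}
optimal plan length = 5; 5 ≤ 6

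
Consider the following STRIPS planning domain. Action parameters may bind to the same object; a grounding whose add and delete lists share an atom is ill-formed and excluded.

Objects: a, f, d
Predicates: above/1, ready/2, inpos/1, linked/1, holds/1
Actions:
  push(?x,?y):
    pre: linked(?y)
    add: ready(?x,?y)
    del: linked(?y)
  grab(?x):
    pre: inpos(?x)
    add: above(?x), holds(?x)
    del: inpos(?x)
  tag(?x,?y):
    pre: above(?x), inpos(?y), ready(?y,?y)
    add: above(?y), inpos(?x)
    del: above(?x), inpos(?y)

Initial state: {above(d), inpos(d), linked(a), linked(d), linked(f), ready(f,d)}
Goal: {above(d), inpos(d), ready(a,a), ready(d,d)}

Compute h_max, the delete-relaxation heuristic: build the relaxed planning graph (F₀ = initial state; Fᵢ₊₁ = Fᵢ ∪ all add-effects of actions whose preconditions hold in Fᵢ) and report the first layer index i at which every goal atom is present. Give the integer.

F0 = init (6 atoms)
F1 = F0 ∪ {holds(d), ready(a,a), ready(a,d), ready(a,f), ready(d,a), ready(d,d), ready(d,f), ready(f,a), ready(f,f)}  (15 atoms)
goal ⊆ F1  ⇒  h_max = 1

1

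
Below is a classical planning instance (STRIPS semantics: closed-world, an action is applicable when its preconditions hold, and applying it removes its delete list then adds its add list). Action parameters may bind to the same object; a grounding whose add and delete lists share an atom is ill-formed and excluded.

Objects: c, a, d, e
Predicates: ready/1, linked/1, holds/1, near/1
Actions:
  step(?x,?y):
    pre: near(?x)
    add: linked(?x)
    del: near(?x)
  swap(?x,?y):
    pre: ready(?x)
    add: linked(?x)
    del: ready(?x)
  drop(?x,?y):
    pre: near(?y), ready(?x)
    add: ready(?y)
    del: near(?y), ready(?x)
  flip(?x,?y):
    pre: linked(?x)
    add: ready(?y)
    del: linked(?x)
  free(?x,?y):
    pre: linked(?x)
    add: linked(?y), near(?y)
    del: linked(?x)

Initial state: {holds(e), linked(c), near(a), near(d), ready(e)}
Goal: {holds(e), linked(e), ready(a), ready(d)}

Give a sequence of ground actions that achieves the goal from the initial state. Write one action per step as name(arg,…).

1. step(a,c)  →  {holds(e), linked(a), linked(c), near(d), ready(e)}
2. swap(e,c)  →  {holds(e), linked(a), linked(c), linked(e), near(d)}
3. flip(c,a)  →  {holds(e), linked(a), linked(e), near(d), ready(a)}
4. flip(a,d)  →  {holds(e), linked(e), near(d), ready(a), ready(d)}

step(a,c); swap(e,c); flip(c,a); flip(a,d)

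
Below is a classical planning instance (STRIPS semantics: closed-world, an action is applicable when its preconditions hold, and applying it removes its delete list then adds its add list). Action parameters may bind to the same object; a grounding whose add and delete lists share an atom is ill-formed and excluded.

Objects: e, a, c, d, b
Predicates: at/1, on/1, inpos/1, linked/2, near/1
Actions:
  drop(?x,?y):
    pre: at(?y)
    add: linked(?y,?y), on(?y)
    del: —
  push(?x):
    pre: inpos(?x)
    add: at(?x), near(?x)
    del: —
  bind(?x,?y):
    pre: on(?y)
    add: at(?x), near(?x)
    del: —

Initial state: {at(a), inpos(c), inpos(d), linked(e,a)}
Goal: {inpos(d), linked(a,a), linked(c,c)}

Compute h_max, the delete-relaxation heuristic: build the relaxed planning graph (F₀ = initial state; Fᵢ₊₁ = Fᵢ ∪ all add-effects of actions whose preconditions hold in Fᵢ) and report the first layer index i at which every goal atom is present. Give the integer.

2

F0 = init (4 atoms)
F1 = F0 ∪ {at(c), at(d), linked(a,a), near(c), near(d), on(a)}  (10 atoms)
F2 = F1 ∪ {at(b), at(e), linked(c,c), linked(d,d), near(a), near(b), near(e), on(c), on(d)}  (19 atoms)
goal ⊆ F2  ⇒  h_max = 2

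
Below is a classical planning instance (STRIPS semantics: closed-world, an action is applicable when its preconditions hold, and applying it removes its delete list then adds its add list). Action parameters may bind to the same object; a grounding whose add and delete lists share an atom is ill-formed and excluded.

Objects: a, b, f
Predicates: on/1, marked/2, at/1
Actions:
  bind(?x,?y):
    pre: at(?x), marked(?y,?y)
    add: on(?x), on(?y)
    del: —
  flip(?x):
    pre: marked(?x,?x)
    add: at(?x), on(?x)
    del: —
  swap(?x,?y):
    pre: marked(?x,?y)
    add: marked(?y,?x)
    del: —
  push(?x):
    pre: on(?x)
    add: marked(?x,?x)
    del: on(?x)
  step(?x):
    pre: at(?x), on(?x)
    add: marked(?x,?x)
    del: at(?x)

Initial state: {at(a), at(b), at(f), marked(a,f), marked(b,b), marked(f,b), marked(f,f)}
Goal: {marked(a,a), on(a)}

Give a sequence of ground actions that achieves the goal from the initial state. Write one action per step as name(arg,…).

1. bind(a,b)  →  {at(a), at(b), at(f), marked(a,f), marked(b,b), marked(f,b), marked(f,f), on(a), on(b)}
2. step(a)  →  {at(b), at(f), marked(a,a), marked(a,f), marked(b,b), marked(f,b), marked(f,f), on(a), on(b)}

bind(a,b); step(a)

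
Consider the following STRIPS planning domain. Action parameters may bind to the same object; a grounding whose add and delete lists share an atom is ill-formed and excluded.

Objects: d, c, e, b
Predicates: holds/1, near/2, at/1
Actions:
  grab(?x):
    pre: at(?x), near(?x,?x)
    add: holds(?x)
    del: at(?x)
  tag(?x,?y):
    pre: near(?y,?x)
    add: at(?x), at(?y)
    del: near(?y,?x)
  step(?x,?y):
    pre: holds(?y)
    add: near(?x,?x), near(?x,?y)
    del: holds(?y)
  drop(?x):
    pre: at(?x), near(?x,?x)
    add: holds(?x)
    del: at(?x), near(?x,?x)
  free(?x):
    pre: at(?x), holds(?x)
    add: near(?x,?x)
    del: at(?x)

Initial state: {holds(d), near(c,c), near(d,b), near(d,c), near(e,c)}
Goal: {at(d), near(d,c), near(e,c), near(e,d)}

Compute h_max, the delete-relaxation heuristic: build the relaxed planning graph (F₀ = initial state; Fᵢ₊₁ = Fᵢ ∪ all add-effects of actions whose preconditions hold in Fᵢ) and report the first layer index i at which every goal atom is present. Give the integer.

1

F0 = init (5 atoms)
F1 = F0 ∪ {at(b), at(c), at(d), at(e), near(b,b), near(b,d), near(c,d), near(d,d), near(e,d), near(e,e)}  (15 atoms)
goal ⊆ F1  ⇒  h_max = 1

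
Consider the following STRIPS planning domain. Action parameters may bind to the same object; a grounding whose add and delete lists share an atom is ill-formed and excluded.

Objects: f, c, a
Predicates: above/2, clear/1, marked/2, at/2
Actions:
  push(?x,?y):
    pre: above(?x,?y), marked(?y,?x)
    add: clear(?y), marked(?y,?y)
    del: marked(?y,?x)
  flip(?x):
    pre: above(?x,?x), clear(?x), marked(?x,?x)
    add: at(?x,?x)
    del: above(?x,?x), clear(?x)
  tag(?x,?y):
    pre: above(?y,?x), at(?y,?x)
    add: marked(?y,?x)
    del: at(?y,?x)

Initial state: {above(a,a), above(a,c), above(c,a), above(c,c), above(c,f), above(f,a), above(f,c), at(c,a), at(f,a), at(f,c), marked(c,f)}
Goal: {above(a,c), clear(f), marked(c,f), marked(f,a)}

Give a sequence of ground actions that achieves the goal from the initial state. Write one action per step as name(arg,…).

1. tag(c,f)  →  {above(a,a), above(a,c), above(c,a), above(c,c), above(c,f), above(f,a), above(f,c), at(c,a), at(f,a), marked(c,f), marked(f,c)}
2. push(c,f)  →  {above(a,a), above(a,c), above(c,a), above(c,c), above(c,f), above(f,a), above(f,c), at(c,a), at(f,a), clear(f), marked(c,f), marked(f,f)}
3. tag(a,f)  →  {above(a,a), above(a,c), above(c,a), above(c,c), above(c,f), above(f,a), above(f,c), at(c,a), clear(f), marked(c,f), marked(f,a), marked(f,f)}

tag(c,f); push(c,f); tag(a,f)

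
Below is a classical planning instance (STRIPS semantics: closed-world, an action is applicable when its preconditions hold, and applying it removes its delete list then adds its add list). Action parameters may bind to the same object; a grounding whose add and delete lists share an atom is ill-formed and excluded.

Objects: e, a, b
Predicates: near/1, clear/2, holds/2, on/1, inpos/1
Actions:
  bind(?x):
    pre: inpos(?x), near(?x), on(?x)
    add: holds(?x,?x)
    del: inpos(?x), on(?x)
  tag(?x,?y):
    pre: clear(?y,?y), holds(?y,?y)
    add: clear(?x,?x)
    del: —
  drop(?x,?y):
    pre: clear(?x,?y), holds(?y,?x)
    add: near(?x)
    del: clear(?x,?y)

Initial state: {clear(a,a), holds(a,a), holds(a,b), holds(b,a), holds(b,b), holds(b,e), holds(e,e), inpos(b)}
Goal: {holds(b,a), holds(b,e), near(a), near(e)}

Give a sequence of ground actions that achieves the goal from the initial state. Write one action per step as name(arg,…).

tag(e,a); drop(e,e); drop(a,a)

1. tag(e,a)  →  {clear(a,a), clear(e,e), holds(a,a), holds(a,b), holds(b,a), holds(b,b), holds(b,e), holds(e,e), inpos(b)}
2. drop(e,e)  →  {clear(a,a), holds(a,a), holds(a,b), holds(b,a), holds(b,b), holds(b,e), holds(e,e), inpos(b), near(e)}
3. drop(a,a)  →  {holds(a,a), holds(a,b), holds(b,a), holds(b,b), holds(b,e), holds(e,e), inpos(b), near(a), near(e)}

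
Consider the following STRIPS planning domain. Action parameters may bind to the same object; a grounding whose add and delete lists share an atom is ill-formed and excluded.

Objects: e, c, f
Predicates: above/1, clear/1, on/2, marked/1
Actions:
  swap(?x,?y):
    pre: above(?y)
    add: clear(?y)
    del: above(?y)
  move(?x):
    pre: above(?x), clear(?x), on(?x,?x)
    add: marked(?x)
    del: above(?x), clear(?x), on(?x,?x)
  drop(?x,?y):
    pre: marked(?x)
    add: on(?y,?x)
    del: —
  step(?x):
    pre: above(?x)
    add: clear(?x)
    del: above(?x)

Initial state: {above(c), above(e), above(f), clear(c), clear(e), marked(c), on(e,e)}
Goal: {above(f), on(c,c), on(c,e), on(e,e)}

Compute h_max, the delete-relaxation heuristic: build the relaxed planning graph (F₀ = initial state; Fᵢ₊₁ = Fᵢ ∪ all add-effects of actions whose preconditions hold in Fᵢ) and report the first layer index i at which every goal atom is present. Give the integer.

2

F0 = init (7 atoms)
F1 = F0 ∪ {clear(f), marked(e), on(c,c), on(e,c), on(f,c)}  (12 atoms)
F2 = F1 ∪ {on(c,e), on(f,e)}  (14 atoms)
goal ⊆ F2  ⇒  h_max = 2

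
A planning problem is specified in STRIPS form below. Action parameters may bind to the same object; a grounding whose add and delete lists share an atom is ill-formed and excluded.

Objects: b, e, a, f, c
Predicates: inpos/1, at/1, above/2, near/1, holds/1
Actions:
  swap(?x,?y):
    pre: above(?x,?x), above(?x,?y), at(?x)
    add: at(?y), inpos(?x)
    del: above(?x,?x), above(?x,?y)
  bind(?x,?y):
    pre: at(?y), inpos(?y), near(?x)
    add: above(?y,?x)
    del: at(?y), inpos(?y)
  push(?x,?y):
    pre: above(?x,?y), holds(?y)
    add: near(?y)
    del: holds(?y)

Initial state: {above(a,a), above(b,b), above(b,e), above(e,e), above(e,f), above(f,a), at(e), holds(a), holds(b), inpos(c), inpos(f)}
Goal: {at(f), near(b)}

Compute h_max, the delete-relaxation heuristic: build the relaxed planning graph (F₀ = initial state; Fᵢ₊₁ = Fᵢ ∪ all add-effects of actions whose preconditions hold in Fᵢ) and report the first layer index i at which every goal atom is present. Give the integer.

1

F0 = init (11 atoms)
F1 = F0 ∪ {at(f), inpos(e), near(a), near(b)}  (15 atoms)
goal ⊆ F1  ⇒  h_max = 1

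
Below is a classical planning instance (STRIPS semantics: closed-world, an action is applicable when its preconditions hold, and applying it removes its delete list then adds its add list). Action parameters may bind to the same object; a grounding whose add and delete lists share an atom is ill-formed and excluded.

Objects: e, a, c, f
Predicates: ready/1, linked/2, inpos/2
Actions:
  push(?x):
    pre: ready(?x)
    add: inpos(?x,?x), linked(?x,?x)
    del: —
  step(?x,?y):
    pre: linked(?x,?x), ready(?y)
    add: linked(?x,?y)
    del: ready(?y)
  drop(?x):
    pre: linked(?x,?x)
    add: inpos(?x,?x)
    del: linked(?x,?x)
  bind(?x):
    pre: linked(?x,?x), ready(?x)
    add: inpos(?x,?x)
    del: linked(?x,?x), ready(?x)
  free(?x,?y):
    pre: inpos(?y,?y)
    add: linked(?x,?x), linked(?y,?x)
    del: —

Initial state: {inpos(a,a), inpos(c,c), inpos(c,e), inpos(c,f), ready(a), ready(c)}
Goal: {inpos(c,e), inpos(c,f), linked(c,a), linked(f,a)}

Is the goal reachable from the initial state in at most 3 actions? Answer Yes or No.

Yes

1. free(a,c)  →  {inpos(a,a), inpos(c,c), inpos(c,e), inpos(c,f), linked(a,a), linked(c,a), ready(a), ready(c)}
2. free(f,a)  →  {inpos(a,a), inpos(c,c), inpos(c,e), inpos(c,f), linked(a,a), linked(a,f), linked(c,a), linked(f,f), ready(a), ready(c)}
3. step(f,a)  →  {inpos(a,a), inpos(c,c), inpos(c,e), inpos(c,f), linked(a,a), linked(a,f), linked(c,a), linked(f,a), linked(f,f), ready(c)}
optimal plan length = 3; 3 ≤ 3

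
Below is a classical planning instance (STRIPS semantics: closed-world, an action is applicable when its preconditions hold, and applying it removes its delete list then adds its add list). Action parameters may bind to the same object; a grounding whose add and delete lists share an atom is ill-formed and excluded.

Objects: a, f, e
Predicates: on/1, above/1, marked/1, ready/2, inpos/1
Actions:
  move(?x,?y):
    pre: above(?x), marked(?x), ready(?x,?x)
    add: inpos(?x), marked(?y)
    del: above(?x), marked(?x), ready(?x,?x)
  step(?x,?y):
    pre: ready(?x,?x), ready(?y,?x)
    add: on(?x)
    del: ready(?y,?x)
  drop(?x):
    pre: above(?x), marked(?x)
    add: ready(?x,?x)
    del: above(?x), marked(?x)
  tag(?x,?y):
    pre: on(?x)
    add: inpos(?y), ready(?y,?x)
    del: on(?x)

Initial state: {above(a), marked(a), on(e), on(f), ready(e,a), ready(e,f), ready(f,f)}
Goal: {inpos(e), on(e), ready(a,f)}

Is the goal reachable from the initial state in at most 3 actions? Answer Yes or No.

Yes

1. tag(f,a)  →  {above(a), inpos(a), marked(a), on(e), ready(a,f), ready(e,a), ready(e,f), ready(f,f)}
2. step(f,f)  →  {above(a), inpos(a), marked(a), on(e), on(f), ready(a,f), ready(e,a), ready(e,f)}
3. tag(f,e)  →  {above(a), inpos(a), inpos(e), marked(a), on(e), ready(a,f), ready(e,a), ready(e,f)}
optimal plan length = 3; 3 ≤ 3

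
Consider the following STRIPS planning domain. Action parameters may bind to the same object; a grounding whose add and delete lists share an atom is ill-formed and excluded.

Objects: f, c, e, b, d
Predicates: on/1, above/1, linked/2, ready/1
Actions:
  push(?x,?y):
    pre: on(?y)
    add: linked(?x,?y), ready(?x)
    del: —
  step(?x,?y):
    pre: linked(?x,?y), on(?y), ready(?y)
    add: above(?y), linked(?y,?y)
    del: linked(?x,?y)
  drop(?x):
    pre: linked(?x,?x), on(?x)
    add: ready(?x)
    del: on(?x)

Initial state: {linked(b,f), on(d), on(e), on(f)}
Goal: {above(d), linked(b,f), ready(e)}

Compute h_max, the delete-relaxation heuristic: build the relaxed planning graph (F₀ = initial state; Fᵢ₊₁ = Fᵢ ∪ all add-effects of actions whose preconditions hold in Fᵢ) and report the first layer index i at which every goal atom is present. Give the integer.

2

F0 = init (4 atoms)
F1 = F0 ∪ {linked(b,d), linked(b,e), linked(c,d), linked(c,e), linked(c,f), linked(d,d), linked(d,e), linked(d,f), linked(e,d), linked(e,e), linked(e,f), linked(f,d), linked(f,e), linked(f,f), ready(b), ready(c), ready(d), ready(e), ready(f)}  (23 atoms)
F2 = F1 ∪ {above(d), above(e), above(f)}  (26 atoms)
goal ⊆ F2  ⇒  h_max = 2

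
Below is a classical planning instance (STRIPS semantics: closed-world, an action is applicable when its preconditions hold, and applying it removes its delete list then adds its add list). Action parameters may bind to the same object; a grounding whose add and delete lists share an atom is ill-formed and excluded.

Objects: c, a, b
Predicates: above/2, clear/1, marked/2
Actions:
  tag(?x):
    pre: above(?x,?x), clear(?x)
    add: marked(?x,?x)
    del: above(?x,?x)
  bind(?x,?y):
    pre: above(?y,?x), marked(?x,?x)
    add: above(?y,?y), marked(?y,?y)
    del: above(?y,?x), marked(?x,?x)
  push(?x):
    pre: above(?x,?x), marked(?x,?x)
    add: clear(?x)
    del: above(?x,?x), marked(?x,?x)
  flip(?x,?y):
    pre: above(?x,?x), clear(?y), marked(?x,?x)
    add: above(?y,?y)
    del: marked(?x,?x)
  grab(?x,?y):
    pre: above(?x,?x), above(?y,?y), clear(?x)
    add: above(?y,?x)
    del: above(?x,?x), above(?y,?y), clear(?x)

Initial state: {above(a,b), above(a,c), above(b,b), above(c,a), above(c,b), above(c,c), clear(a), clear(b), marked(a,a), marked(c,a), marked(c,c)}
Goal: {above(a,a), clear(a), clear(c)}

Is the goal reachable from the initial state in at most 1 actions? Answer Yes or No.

No

1. tag(b)  →  {above(a,b), above(a,c), above(c,a), above(c,b), above(c,c), clear(a), clear(b), marked(a,a), marked(b,b), marked(c,a), marked(c,c)}
2. bind(b,a)  →  {above(a,a), above(a,c), above(c,a), above(c,b), above(c,c), clear(a), clear(b), marked(a,a), marked(c,a), marked(c,c)}
3. push(c)  →  {above(a,a), above(a,c), above(c,a), above(c,b), clear(a), clear(b), clear(c), marked(a,a), marked(c,a)}
optimal plan length = 3; 3 > 1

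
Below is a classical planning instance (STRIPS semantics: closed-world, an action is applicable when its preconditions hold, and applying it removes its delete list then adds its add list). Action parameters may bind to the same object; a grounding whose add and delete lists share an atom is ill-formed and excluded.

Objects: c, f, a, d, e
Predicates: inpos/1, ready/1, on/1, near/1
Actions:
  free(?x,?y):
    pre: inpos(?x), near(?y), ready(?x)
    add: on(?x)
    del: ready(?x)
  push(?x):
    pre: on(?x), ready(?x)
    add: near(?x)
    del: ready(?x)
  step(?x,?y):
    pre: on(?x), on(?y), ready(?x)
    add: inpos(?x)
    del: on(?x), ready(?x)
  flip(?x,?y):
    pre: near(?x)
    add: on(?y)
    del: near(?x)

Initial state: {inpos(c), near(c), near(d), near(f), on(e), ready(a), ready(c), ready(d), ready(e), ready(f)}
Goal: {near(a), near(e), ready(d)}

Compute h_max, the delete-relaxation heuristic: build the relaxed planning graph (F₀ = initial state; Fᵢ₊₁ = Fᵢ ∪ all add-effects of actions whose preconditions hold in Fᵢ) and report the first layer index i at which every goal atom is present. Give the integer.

2

F0 = init (10 atoms)
F1 = F0 ∪ {inpos(e), near(e), on(a), on(c), on(d), on(f)}  (16 atoms)
F2 = F1 ∪ {inpos(a), inpos(d), inpos(f), near(a)}  (20 atoms)
goal ⊆ F2  ⇒  h_max = 2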